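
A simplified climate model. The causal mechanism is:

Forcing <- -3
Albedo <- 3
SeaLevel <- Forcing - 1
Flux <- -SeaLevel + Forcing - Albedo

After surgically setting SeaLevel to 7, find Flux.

The intervention breaks the incoming arrows to SeaLevel: SeaLevel <- Forcing - 1 no longer applies, and SeaLevel = 7.
Flux = -SeaLevel + Forcing - Albedo  [with SeaLevel=7, Forcing=-3, Albedo=3]  = -13

-13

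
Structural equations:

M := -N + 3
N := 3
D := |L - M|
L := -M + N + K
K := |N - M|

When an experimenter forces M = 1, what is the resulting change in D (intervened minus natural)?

do(M=1) replaces the equation M := -N + 3 with the constant M = 1.
K = |N - M|  [with N=3, M=1]  = 2
L = -M + N + K  [with M=1, N=3, K=2]  = 4
D = |L - M|  [with L=4, M=1]  = 3
Without intervention: M = -N + 3  [with N=3]  = 0; K = |N - M|  [with N=3, M=0]  = 3; L = -M + N + K  [with M=0, N=3, K=3]  = 6; D = |L - M|  [with L=6, M=0]  = 6.
Change = 3 − 6 = -3.

-3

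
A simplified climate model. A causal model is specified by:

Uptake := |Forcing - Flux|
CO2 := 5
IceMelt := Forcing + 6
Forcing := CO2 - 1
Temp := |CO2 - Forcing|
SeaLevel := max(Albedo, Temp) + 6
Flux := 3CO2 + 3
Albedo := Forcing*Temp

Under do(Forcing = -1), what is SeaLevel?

12

Under do(Forcing=-1), the mechanism Forcing := CO2 - 1 is discarded; Forcing is fixed at -1.
Temp = |CO2 - Forcing|  [with CO2=5, Forcing=-1]  = 6
Albedo = Forcing*Temp  [with Forcing=-1, Temp=6]  = -6
SeaLevel = max(Albedo, Temp) + 6  [with Albedo=-6, Temp=6]  = 12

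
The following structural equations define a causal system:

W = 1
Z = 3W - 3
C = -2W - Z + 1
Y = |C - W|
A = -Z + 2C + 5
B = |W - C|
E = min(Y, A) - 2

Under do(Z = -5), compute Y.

Under do(Z=-5), the mechanism Z = 3W - 3 is discarded; Z is fixed at -5.
C = -2W - Z + 1  [with W=1, Z=-5]  = 4
Y = |C - W|  [with C=4, W=1]  = 3

3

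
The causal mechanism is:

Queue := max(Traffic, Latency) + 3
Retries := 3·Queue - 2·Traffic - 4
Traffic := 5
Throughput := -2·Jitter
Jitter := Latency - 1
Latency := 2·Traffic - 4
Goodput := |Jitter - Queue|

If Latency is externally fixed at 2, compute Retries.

10

Under do(Latency=2), the mechanism Latency := 2·Traffic - 4 is discarded; Latency is fixed at 2.
Queue = max(Traffic, Latency) + 3  [with Traffic=5, Latency=2]  = 8
Retries = 3·Queue - 2·Traffic - 4  [with Queue=8, Traffic=5]  = 10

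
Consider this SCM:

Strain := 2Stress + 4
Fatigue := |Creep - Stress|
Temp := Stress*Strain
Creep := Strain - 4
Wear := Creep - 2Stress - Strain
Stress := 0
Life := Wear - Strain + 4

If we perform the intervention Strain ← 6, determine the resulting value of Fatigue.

Under do(Strain=6), the mechanism Strain := 2Stress + 4 is discarded; Strain is fixed at 6.
Creep = Strain - 4  [with Strain=6]  = 2
Fatigue = |Creep - Stress|  [with Creep=2, Stress=0]  = 2

2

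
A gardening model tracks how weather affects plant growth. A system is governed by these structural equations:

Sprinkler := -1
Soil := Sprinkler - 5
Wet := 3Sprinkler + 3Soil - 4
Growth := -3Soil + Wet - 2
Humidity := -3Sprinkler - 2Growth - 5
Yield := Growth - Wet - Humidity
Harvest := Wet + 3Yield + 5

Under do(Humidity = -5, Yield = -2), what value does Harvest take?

-26

Under do(Humidity = -5, Yield = -2), each intervened variable's structural equation is replaced by its fixed value.
Soil = Sprinkler - 5  [with Sprinkler=-1]  = -6
Wet = 3Sprinkler + 3Soil - 4  [with Sprinkler=-1, Soil=-6]  = -25
Harvest = Wet + 3Yield + 5  [with Wet=-25, Yield=-2]  = -26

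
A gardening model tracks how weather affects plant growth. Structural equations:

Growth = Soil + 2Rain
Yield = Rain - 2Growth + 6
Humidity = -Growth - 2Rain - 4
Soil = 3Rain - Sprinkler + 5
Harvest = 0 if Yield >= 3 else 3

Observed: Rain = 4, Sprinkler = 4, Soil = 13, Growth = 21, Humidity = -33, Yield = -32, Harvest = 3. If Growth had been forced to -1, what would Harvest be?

0

The intervention breaks the incoming arrows to Growth: Growth = Soil + 2Rain no longer applies, and Growth = -1.
Yield = Rain - 2Growth + 6  [with Rain=4, Growth=-1]  = 12
Harvest = 0 if Yield >= 3 else 3  [with Yield=12]  = 0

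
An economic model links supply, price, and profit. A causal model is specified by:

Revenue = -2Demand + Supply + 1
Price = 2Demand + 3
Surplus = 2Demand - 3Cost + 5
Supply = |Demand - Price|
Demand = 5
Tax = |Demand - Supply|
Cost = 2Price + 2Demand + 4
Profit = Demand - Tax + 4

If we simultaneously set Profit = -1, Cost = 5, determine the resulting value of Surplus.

0

The joint intervention fixes Profit = -1, Cost = 5, removing each variable's own equation.
Surplus = 2Demand - 3Cost + 5  [with Demand=5, Cost=5]  = 0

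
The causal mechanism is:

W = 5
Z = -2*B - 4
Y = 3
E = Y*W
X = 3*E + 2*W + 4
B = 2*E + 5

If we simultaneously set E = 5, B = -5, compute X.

29

Setting E = 5, B = -5 by intervention discards those variables' equations.
X = 3*E + 2*W + 4  [with E=5, W=5]  = 29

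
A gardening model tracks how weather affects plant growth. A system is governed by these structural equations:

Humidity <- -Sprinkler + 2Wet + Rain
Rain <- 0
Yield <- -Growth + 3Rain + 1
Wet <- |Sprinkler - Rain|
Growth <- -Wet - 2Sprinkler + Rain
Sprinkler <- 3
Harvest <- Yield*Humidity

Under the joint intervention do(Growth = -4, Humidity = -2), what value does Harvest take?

Under do(Growth = -4, Humidity = -2), each intervened variable's structural equation is replaced by its fixed value.
Yield = -Growth + 3Rain + 1  [with Growth=-4, Rain=0]  = 5
Harvest = Yield*Humidity  [with Yield=5, Humidity=-2]  = -10

-10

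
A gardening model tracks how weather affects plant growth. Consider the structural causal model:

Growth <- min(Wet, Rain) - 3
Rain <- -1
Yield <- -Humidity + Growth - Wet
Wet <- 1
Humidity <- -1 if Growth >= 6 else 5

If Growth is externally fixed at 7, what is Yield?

do(Growth=7) replaces the equation Growth <- min(Wet, Rain) - 3 with the constant Growth = 7.
Humidity = -1 if Growth >= 6 else 5  [with Growth=7]  = -1
Yield = -Humidity + Growth - Wet  [with Humidity=-1, Growth=7, Wet=1]  = 7

7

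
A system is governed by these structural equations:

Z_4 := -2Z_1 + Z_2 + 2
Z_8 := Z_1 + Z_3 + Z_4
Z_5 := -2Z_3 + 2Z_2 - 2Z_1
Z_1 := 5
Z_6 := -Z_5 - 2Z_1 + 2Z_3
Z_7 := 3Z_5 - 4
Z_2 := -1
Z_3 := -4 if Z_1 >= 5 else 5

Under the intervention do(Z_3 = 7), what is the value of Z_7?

The intervention breaks the incoming arrows to Z_3: Z_3 := -4 if Z_1 >= 5 else 5 no longer applies, and Z_3 = 7.
Z_5 = -2Z_3 + 2Z_2 - 2Z_1  [with Z_3=7, Z_2=-1, Z_1=5]  = -26
Z_7 = 3Z_5 - 4  [with Z_5=-26]  = -82

-82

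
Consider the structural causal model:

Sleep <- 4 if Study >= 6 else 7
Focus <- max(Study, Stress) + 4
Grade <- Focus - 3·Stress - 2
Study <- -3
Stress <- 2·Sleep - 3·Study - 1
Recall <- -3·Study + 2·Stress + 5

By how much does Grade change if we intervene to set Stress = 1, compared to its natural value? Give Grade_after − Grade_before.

42

The intervention breaks the incoming arrows to Stress: Stress <- 2·Sleep - 3·Study - 1 no longer applies, and Stress = 1.
Focus = max(Study, Stress) + 4  [with Study=-3, Stress=1]  = 5
Grade = Focus - 3·Stress - 2  [with Focus=5, Stress=1]  = 0
Without intervention: Sleep = 4 if Study >= 6 else 7  [with Study=-3]  = 7; Stress = 2·Sleep - 3·Study - 1  [with Sleep=7, Study=-3]  = 22; Focus = max(Study, Stress) + 4  [with Study=-3, Stress=22]  = 26; Grade = Focus - 3·Stress - 2  [with Focus=26, Stress=22]  = -42.
Change = 0 − (-42) = 42.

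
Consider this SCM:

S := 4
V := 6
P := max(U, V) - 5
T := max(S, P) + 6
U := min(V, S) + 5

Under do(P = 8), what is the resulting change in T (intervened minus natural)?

4

Intervening sets P = 8 and removes its equation (P := max(U, V) - 5).
T = max(S, P) + 6  [with S=4, P=8]  = 14
Without intervention: U = min(V, S) + 5  [with V=6, S=4]  = 9; P = max(U, V) - 5  [with U=9, V=6]  = 4; T = max(S, P) + 6  [with S=4, P=4]  = 10.
Change = 14 − 10 = 4.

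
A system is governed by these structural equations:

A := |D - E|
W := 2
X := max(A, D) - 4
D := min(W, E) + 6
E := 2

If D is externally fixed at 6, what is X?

2

do(D=6) replaces the equation D := min(W, E) + 6 with the constant D = 6.
A = |D - E|  [with D=6, E=2]  = 4
X = max(A, D) - 4  [with A=4, D=6]  = 2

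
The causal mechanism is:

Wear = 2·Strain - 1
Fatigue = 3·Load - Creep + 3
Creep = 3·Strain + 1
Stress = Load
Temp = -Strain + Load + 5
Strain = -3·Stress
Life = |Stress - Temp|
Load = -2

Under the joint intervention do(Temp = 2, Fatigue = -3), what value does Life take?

4

Setting Temp = 2, Fatigue = -3 by intervention discards those variables' equations.
Stress = Load  [with Load=-2]  = -2
Life = |Stress - Temp|  [with Stress=-2, Temp=2]  = 4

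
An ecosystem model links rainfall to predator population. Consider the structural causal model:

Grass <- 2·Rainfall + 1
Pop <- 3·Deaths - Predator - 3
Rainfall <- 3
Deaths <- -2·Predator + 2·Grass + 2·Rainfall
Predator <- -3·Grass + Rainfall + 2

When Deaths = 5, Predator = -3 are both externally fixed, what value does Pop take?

15

The joint intervention fixes Deaths = 5, Predator = -3, removing each variable's own equation.
Pop = 3·Deaths - Predator - 3  [with Deaths=5, Predator=-3]  = 15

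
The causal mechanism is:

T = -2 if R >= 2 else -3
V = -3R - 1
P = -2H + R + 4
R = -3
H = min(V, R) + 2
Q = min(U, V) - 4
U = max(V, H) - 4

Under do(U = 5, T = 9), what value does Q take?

The joint intervention fixes U = 5, T = 9, removing each variable's own equation.
V = -3R - 1  [with R=-3]  = 8
Q = min(U, V) - 4  [with U=5, V=8]  = 1

1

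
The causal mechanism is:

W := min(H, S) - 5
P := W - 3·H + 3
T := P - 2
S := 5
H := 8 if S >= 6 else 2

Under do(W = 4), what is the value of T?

do(W=4) replaces the equation W := min(H, S) - 5 with the constant W = 4.
H = 8 if S >= 6 else 2  [with S=5]  = 2
P = W - 3·H + 3  [with W=4, H=2]  = 1
T = P - 2  [with P=1]  = -1

-1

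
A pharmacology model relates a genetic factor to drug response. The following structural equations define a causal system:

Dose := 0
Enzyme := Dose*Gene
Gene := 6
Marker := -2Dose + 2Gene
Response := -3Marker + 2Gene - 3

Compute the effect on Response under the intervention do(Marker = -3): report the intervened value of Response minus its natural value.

45

Intervening sets Marker = -3 and removes its equation (Marker := -2Dose + 2Gene).
Response = -3Marker + 2Gene - 3  [with Marker=-3, Gene=6]  = 18
Without intervention: Marker = -2Dose + 2Gene  [with Dose=0, Gene=6]  = 12; Response = -3Marker + 2Gene - 3  [with Marker=12, Gene=6]  = -27.
Change = 18 − (-27) = 45.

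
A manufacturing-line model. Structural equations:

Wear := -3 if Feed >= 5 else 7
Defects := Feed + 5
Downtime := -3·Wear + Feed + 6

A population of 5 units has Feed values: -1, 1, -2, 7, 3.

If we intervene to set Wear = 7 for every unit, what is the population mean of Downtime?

-13.4

Every unit gets Wear=7 under the intervention. Downtime values become -16, -14, -17, -8, -12; E[Downtime|do(Wear=7)] = -13.4.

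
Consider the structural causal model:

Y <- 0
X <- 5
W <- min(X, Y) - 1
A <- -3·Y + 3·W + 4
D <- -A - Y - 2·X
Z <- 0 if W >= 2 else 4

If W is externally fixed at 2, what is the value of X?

Under do(W=2), the mechanism W <- min(X, Y) - 1 is discarded; W is fixed at 2.
Since X is not a descendant of the intervened variable, it is unaffected.

5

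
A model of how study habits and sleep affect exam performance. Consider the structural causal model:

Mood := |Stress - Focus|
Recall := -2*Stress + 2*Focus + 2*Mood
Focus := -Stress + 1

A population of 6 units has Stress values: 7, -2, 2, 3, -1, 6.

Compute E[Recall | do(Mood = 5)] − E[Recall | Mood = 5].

Under do(Mood=5), Mood's equation is replaced by Mood=5 for every unit. Per-unit Recall: -16, 20, 4, 0, 16, -12. Mean = 2.
Conditioning on Mood=5 selects the 2 unit(s) with Stress ∈ {-2, 3}. Their Recall values: 20, 0. Mean = 10.
Difference = 2 − 10 = -8.

-8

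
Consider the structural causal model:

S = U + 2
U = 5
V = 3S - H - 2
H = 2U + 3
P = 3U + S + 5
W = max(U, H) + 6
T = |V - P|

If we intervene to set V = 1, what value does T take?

The intervention breaks the incoming arrows to V: V = 3S - H - 2 no longer applies, and V = 1.
S = U + 2  [with U=5]  = 7
P = 3U + S + 5  [with U=5, S=7]  = 27
T = |V - P|  [with V=1, P=27]  = 26

26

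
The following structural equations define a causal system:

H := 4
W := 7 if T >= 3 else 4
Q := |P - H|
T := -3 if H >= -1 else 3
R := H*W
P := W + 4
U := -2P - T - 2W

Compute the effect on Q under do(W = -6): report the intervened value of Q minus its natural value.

2

The intervention breaks the incoming arrows to W: W := 7 if T >= 3 else 4 no longer applies, and W = -6.
P = W + 4  [with W=-6]  = -2
Q = |P - H|  [with P=-2, H=4]  = 6
Without intervention: T = -3 if H >= -1 else 3  [with H=4]  = -3; W = 7 if T >= 3 else 4  [with T=-3]  = 4; P = W + 4  [with W=4]  = 8; Q = |P - H|  [with P=8, H=4]  = 4.
Change = 6 − 4 = 2.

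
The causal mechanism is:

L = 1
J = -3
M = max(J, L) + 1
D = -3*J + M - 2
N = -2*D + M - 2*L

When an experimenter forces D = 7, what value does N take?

Intervening sets D = 7 and removes its equation (D = -3*J + M - 2).
M = max(J, L) + 1  [with J=-3, L=1]  = 2
N = -2*D + M - 2*L  [with D=7, M=2, L=1]  = -14

-14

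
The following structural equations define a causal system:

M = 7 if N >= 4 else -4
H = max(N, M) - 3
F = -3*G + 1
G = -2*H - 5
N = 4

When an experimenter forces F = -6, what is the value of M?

Under do(F=-6), the mechanism F = -3*G + 1 is discarded; F is fixed at -6.
No directed path runs from F to M, so M keeps its natural value.
M = 7 if N >= 4 else -4  [with N=4]  = 7

7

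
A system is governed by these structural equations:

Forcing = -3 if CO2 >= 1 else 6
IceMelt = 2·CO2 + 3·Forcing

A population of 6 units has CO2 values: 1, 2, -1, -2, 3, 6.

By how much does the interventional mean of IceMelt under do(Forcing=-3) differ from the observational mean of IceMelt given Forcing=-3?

-3

do(Forcing=-3) breaks Forcing's dependence on CO2. With Forcing=-3 fixed, IceMelt across the units is -7, -5, -11, -13, -3, 3, mean -6.
Observing Forcing=-3 restricts to units where Forcing's equation naturally yields -3: CO2 ∈ {1, 2, 3, 6}. In that subpopulation IceMelt = -7, -5, -3, 3, mean -3.
Difference = -6 − (-3) = -3.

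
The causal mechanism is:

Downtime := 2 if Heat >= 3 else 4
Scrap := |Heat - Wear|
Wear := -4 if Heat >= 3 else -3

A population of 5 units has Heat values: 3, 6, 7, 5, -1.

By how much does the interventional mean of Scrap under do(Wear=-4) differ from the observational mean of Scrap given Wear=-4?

-1.25

Under do(Wear=-4), Wear's equation is replaced by Wear=-4 for every unit. Per-unit Scrap: 7, 10, 11, 9, 3. Mean = 8.
Observing Wear=-4 restricts to units where Wear's equation naturally yields -4: Heat ∈ {3, 6, 7, 5}. In that subpopulation Scrap = 7, 10, 11, 9, mean 9.25.
Difference = 8 − 9.25 = -1.25.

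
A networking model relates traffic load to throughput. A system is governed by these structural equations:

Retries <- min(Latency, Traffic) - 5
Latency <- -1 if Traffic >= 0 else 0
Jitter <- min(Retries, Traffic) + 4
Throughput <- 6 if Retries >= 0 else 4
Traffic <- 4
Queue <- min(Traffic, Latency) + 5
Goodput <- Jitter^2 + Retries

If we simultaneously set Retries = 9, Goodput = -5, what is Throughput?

The joint intervention fixes Retries = 9, Goodput = -5, removing each variable's own equation.
Throughput = 6 if Retries >= 0 else 4  [with Retries=9]  = 6

6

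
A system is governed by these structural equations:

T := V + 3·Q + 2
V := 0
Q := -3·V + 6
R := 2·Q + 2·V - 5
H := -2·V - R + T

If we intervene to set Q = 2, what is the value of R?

Under do(Q=2), the mechanism Q := -3·V + 6 is discarded; Q is fixed at 2.
R = 2·Q + 2·V - 5  [with Q=2, V=0]  = -1

-1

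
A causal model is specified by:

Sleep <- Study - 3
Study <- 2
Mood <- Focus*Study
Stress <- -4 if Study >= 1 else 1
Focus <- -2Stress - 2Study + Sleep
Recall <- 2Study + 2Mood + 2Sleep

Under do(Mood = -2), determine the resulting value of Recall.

The intervention breaks the incoming arrows to Mood: Mood <- Focus*Study no longer applies, and Mood = -2.
Sleep = Study - 3  [with Study=2]  = -1
Recall = 2Study + 2Mood + 2Sleep  [with Study=2, Mood=-2, Sleep=-1]  = -2

-2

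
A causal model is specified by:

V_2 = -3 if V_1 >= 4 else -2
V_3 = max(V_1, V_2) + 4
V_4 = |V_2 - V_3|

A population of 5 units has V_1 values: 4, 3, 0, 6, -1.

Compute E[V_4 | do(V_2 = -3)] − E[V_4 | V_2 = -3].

-2.6

Every unit gets V_2=-3 under the intervention. V_4 values become 11, 10, 7, 13, 6; E[V_4|do(V_2=-3)] = 9.4.
Conditioning on V_2=-3 selects the 2 unit(s) with V_1 ∈ {4, 6}. Their V_4 values: 11, 13. Mean = 12.
Difference = 9.4 − 12 = -2.6.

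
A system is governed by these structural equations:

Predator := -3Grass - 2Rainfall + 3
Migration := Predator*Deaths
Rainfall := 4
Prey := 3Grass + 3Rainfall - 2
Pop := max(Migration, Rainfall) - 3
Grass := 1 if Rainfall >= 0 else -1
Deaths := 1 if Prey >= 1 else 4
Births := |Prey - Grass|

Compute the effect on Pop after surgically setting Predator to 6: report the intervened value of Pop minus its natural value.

do(Predator=6) replaces the equation Predator := -3Grass - 2Rainfall + 3 with the constant Predator = 6.
Grass = 1 if Rainfall >= 0 else -1  [with Rainfall=4]  = 1
Prey = 3Grass + 3Rainfall - 2  [with Grass=1, Rainfall=4]  = 13
Deaths = 1 if Prey >= 1 else 4  [with Prey=13]  = 1
Migration = Predator*Deaths  [with Predator=6, Deaths=1]  = 6
Pop = max(Migration, Rainfall) - 3  [with Migration=6, Rainfall=4]  = 3
Without intervention: Grass = 1 if Rainfall >= 0 else -1  [with Rainfall=4]  = 1; Prey = 3Grass + 3Rainfall - 2  [with Grass=1, Rainfall=4]  = 13; Predator = -3Grass - 2Rainfall + 3  [with Grass=1, Rainfall=4]  = -8; Deaths = 1 if Prey >= 1 else 4  [with Prey=13]  = 1; Migration = Predator*Deaths  [with Predator=-8, Deaths=1]  = -8; Pop = max(Migration, Rainfall) - 3  [with Migration=-8, Rainfall=4]  = 1.
Change = 3 − 1 = 2.

2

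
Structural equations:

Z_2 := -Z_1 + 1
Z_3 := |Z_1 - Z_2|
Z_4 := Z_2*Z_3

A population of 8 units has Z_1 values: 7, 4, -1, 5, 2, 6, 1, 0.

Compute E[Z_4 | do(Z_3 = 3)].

-6

do(Z_3=3) breaks Z_3's dependence on Z_1. With Z_3=3 fixed, Z_4 across the units is -18, -9, 6, -12, -3, -15, 0, 3, mean -6.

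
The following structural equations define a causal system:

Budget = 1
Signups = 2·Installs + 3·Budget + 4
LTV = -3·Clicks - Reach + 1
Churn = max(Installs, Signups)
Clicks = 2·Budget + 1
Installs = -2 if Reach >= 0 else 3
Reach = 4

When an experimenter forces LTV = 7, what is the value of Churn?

3

Intervening sets LTV = 7 and removes its equation (LTV = -3·Clicks - Reach + 1).
Since Churn is not a descendant of the intervened variable, it is unaffected.
Installs = -2 if Reach >= 0 else 3  [with Reach=4]  = -2
Signups = 2·Installs + 3·Budget + 4  [with Installs=-2, Budget=1]  = 3
Churn = max(Installs, Signups)  [with Installs=-2, Signups=3]  = 3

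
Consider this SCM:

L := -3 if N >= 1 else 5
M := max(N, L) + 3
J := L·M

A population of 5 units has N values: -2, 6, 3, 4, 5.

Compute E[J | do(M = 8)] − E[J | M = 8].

-19.2

do(M=8) breaks M's dependence on N. With M=8 fixed, J across the units is 40, -24, -24, -24, -24, mean -11.2.
Observing M=8 restricts to units where M's equation naturally yields 8: N ∈ {-2, 5}. In that subpopulation J = 40, -24, mean 8.
Difference = -11.2 − 8 = -19.2.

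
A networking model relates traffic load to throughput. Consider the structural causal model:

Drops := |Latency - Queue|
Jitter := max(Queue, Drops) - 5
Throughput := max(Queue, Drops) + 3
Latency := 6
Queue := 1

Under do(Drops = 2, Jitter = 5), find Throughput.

5

Setting Drops = 2, Jitter = 5 by intervention discards those variables' equations.
Throughput = max(Queue, Drops) + 3  [with Queue=1, Drops=2]  = 5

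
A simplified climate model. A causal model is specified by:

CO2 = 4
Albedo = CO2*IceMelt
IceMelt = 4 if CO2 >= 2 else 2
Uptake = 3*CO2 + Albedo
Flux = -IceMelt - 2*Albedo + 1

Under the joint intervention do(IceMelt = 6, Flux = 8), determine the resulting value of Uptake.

Setting IceMelt = 6, Flux = 8 by intervention discards those variables' equations.
Albedo = CO2*IceMelt  [with CO2=4, IceMelt=6]  = 24
Uptake = 3*CO2 + Albedo  [with CO2=4, Albedo=24]  = 36

36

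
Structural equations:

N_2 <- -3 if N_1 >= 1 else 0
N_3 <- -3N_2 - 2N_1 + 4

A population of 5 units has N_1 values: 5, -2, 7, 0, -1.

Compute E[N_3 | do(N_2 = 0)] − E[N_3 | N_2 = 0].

do(N_2=0) breaks N_2's dependence on N_1. With N_2=0 fixed, N_3 across the units is -6, 8, -10, 4, 6, mean 0.4.
Observing N_2=0 restricts to units where N_2's equation naturally yields 0: N_1 ∈ {-2, 0, -1}. In that subpopulation N_3 = 8, 4, 6, mean 6.
Difference = 0.4 − 6 = -5.6.

-5.6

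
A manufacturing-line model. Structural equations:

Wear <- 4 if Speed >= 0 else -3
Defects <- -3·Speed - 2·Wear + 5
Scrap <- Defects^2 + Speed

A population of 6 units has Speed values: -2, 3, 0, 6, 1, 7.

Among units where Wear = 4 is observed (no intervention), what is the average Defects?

E[Defects|Wear=4] averages over only the 5 units with Wear=4 (Speed = 3, 0, 6, 1, 7): Defects = -12, -3, -21, -6, -24, mean -13.2.

-13.2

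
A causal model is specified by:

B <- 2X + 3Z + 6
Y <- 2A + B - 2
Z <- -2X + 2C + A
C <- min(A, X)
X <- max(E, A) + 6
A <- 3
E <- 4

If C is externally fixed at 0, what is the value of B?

Under do(C=0), the mechanism C <- min(A, X) is discarded; C is fixed at 0.
X = max(E, A) + 6  [with E=4, A=3]  = 10
Z = -2X + 2C + A  [with X=10, C=0, A=3]  = -17
B = 2X + 3Z + 6  [with X=10, Z=-17]  = -25

-25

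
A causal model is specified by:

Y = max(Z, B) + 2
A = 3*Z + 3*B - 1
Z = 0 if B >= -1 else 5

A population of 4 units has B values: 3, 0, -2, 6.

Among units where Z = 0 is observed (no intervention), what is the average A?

8

Conditioning on Z=0 selects the 3 unit(s) with B ∈ {3, 0, 6}. Their A values: 8, -1, 17. Mean = 8.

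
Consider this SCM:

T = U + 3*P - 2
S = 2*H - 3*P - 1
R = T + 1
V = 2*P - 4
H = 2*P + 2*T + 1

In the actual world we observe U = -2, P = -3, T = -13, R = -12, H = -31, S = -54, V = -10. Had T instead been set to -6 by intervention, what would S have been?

The intervention breaks the incoming arrows to T: T = U + 3*P - 2 no longer applies, and T = -6.
H = 2*P + 2*T + 1  [with P=-3, T=-6]  = -17
S = 2*H - 3*P - 1  [with H=-17, P=-3]  = -26

-26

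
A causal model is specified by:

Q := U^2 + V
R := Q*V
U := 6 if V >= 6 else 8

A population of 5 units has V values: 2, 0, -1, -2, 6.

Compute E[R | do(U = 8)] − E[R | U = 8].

86.75

Every unit gets U=8 under the intervention. R values become 132, 0, -63, -124, 420; E[R|do(U=8)] = 73.
E[R|U=8] averages over only the 4 units with U=8 (V = 2, 0, -1, -2): R = 132, 0, -63, -124, mean -13.75.
Difference = 73 − (-13.75) = 86.75.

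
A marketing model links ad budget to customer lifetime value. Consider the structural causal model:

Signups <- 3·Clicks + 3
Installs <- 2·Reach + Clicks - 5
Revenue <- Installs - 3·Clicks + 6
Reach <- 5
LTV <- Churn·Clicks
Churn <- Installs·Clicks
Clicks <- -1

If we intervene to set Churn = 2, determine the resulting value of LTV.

-2

Under do(Churn=2), the mechanism Churn <- Installs·Clicks is discarded; Churn is fixed at 2.
LTV = Churn·Clicks  [with Churn=2, Clicks=-1]  = -2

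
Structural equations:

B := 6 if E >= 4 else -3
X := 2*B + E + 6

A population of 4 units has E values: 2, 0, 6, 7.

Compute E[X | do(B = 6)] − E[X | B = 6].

do(B=6) breaks B's dependence on E. With B=6 fixed, X across the units is 20, 18, 24, 25, mean 21.75.
Conditioning on B=6 selects the 2 unit(s) with E ∈ {6, 7}. Their X values: 24, 25. Mean = 24.5.
Difference = 21.75 − 24.5 = -2.75.

-2.75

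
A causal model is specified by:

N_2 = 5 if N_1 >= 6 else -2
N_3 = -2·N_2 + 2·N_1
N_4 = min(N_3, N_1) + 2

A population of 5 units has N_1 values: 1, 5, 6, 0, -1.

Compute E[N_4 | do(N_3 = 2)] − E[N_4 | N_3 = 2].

0.3

Every unit gets N_3=2 under the intervention. N_4 values become 3, 4, 4, 2, 1; E[N_4|do(N_3=2)] = 2.8.
Observing N_3=2 restricts to units where N_3's equation naturally yields 2: N_1 ∈ {6, -1}. In that subpopulation N_4 = 4, 1, mean 2.5.
Difference = 2.8 − 2.5 = 0.3.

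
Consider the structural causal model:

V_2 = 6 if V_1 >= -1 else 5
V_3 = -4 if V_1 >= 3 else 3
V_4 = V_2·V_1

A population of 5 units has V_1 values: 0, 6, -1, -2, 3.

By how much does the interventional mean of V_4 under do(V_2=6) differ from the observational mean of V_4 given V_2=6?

-4.8

Every unit gets V_2=6 under the intervention. V_4 values become 0, 36, -6, -12, 18; E[V_4|do(V_2=6)] = 7.2.
Conditioning on V_2=6 selects the 4 unit(s) with V_1 ∈ {0, 6, -1, 3}. Their V_4 values: 0, 36, -6, 18. Mean = 12.
Difference = 7.2 − 12 = -4.8.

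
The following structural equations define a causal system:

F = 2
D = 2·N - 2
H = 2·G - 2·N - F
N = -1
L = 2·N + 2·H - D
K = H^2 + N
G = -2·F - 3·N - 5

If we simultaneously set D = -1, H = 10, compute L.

The joint intervention fixes D = -1, H = 10, removing each variable's own equation.
L = 2·N + 2·H - D  [with N=-1, H=10, D=-1]  = 19

19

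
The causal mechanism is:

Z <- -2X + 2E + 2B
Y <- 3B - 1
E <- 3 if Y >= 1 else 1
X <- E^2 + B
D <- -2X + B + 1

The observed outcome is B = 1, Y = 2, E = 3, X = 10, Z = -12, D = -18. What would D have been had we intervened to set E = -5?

The intervention breaks the incoming arrows to E: E <- 3 if Y >= 1 else 1 no longer applies, and E = -5.
X = E^2 + B  [with E=-5, B=1]  = 26
D = -2X + B + 1  [with X=26, B=1]  = -50

-50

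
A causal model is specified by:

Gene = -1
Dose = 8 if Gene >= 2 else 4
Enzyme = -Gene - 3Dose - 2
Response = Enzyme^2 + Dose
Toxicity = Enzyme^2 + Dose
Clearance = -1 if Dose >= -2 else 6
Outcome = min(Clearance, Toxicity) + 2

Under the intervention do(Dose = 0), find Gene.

-1

Under do(Dose=0), the mechanism Dose = 8 if Gene >= 2 else 4 is discarded; Dose is fixed at 0.
Gene is not downstream of the intervention, so its value is determined by the original equations.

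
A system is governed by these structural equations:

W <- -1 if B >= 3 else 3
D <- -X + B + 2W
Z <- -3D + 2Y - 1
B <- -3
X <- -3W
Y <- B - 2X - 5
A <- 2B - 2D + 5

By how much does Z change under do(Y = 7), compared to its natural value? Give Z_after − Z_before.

Under do(Y=7), the mechanism Y <- B - 2X - 5 is discarded; Y is fixed at 7.
W = -1 if B >= 3 else 3  [with B=-3]  = 3
X = -3W  [with W=3]  = -9
D = -X + B + 2W  [with X=-9, B=-3, W=3]  = 12
Z = -3D + 2Y - 1  [with D=12, Y=7]  = -23
Without intervention: W = -1 if B >= 3 else 3  [with B=-3]  = 3; X = -3W  [with W=3]  = -9; D = -X + B + 2W  [with X=-9, B=-3, W=3]  = 12; Y = B - 2X - 5  [with B=-3, X=-9]  = 10; Z = -3D + 2Y - 1  [with D=12, Y=10]  = -17.
Change = -23 − (-17) = -6.

-6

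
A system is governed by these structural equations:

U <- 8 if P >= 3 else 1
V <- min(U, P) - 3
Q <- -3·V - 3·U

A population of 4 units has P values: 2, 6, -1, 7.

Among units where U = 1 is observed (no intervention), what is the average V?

-3

Conditioning on U=1 selects the 2 unit(s) with P ∈ {2, -1}. Their V values: -2, -4. Mean = -3.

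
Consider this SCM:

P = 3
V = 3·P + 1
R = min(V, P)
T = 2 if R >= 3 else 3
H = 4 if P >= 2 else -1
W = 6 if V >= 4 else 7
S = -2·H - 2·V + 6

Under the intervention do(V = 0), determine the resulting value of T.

Under do(V=0), the mechanism V = 3·P + 1 is discarded; V is fixed at 0.
R = min(V, P)  [with V=0, P=3]  = 0
T = 2 if R >= 3 else 3  [with R=0]  = 3

3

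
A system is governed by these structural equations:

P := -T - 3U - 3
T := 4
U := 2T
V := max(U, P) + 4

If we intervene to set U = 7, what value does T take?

4

Under do(U=7), the mechanism U := 2T is discarded; U is fixed at 7.
T is not downstream of the intervention, so its value is determined by the original equations.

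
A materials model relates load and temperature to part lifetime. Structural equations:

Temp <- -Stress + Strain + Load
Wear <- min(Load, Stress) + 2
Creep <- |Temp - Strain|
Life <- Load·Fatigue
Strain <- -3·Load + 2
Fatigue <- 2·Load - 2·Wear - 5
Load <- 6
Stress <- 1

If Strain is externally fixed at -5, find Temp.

The intervention breaks the incoming arrows to Strain: Strain <- -3·Load + 2 no longer applies, and Strain = -5.
Temp = -Stress + Strain + Load  [with Stress=1, Strain=-5, Load=6]  = 0

0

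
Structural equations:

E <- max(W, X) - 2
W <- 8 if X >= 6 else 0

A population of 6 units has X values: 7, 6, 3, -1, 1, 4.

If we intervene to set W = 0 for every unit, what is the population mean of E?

The intervention sets W=0 in all 6 units regardless of X. Recomputing E per unit gives 5, 4, 1, -2, -1, 2; average 1.5.

1.5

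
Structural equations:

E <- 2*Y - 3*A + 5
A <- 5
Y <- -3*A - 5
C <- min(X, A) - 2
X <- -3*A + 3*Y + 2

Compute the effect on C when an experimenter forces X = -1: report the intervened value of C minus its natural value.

The intervention breaks the incoming arrows to X: X <- -3*A + 3*Y + 2 no longer applies, and X = -1.
C = min(X, A) - 2  [with X=-1, A=5]  = -3
Without intervention: Y = -3*A - 5  [with A=5]  = -20; X = -3*A + 3*Y + 2  [with A=5, Y=-20]  = -73; C = min(X, A) - 2  [with X=-73, A=5]  = -75.
Change = -3 − (-75) = 72.

72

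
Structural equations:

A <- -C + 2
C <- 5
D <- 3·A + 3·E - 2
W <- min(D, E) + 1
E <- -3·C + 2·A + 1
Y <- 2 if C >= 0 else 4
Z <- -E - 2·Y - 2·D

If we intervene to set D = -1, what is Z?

The intervention breaks the incoming arrows to D: D <- 3·A + 3·E - 2 no longer applies, and D = -1.
A = -C + 2  [with C=5]  = -3
E = -3·C + 2·A + 1  [with C=5, A=-3]  = -20
Y = 2 if C >= 0 else 4  [with C=5]  = 2
Z = -E - 2·Y - 2·D  [with E=-20, Y=2, D=-1]  = 18

18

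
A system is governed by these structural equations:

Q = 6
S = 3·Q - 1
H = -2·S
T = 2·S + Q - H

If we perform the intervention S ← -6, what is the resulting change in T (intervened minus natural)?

Under do(S=-6), the mechanism S = 3·Q - 1 is discarded; S is fixed at -6.
H = -2·S  [with S=-6]  = 12
T = 2·S + Q - H  [with S=-6, Q=6, H=12]  = -18
Without intervention: S = 3·Q - 1  [with Q=6]  = 17; H = -2·S  [with S=17]  = -34; T = 2·S + Q - H  [with S=17, Q=6, H=-34]  = 74.
Change = -18 − 74 = -92.

-92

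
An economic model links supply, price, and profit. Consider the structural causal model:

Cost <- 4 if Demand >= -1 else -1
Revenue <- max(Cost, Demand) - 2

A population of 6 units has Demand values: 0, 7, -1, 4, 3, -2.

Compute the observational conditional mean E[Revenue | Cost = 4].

E[Revenue|Cost=4] averages over only the 5 units with Cost=4 (Demand = 0, 7, -1, 4, 3): Revenue = 2, 5, 2, 2, 2, mean 2.6.

2.6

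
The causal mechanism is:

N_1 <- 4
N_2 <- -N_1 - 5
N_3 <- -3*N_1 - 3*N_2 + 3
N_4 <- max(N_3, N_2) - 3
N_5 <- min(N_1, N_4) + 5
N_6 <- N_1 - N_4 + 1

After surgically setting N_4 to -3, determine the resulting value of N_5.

2

Intervening sets N_4 = -3 and removes its equation (N_4 <- max(N_3, N_2) - 3).
N_5 = min(N_1, N_4) + 5  [with N_1=4, N_4=-3]  = 2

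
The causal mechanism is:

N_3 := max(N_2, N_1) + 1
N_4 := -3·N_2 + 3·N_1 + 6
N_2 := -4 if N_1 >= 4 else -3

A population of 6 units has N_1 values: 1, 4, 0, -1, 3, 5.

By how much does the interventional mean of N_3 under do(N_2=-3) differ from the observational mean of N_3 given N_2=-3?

do(N_2=-3) breaks N_2's dependence on N_1. With N_2=-3 fixed, N_3 across the units is 2, 5, 1, 0, 4, 6, mean 3.
Conditioning on N_2=-3 selects the 4 unit(s) with N_1 ∈ {1, 0, -1, 3}. Their N_3 values: 2, 1, 0, 4. Mean = 1.75.
Difference = 3 − 1.75 = 1.25.

1.25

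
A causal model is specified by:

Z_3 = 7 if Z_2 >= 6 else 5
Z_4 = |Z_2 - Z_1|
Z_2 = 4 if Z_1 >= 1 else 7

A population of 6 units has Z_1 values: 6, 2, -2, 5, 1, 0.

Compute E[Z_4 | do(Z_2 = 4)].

Under do(Z_2=4), Z_2's equation is replaced by Z_2=4 for every unit. Per-unit Z_4: 2, 2, 6, 1, 3, 4. Mean = 3.

3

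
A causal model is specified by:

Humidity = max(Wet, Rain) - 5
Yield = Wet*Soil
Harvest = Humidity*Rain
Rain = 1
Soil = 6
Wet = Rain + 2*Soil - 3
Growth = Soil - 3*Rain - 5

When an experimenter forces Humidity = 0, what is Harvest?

Under do(Humidity=0), the mechanism Humidity = max(Wet, Rain) - 5 is discarded; Humidity is fixed at 0.
Harvest = Humidity*Rain  [with Humidity=0, Rain=1]  = 0

0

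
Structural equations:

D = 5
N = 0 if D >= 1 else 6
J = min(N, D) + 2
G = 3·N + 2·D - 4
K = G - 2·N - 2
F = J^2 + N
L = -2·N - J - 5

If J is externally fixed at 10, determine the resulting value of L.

The intervention breaks the incoming arrows to J: J = min(N, D) + 2 no longer applies, and J = 10.
N = 0 if D >= 1 else 6  [with D=5]  = 0
L = -2·N - J - 5  [with N=0, J=10]  = -15

-15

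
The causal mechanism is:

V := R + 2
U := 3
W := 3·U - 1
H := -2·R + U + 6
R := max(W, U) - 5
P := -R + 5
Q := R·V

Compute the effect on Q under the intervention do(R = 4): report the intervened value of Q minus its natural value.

9

The intervention breaks the incoming arrows to R: R := max(W, U) - 5 no longer applies, and R = 4.
V = R + 2  [with R=4]  = 6
Q = R·V  [with R=4, V=6]  = 24
Without intervention: W = 3·U - 1  [with U=3]  = 8; R = max(W, U) - 5  [with W=8, U=3]  = 3; V = R + 2  [with R=3]  = 5; Q = R·V  [with R=3, V=5]  = 15.
Change = 24 − 15 = 9.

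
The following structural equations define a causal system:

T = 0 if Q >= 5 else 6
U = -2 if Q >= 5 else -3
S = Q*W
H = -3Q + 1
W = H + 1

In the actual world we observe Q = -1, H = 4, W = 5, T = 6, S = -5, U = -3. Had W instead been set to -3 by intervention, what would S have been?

3

do(W=-3) replaces the equation W = H + 1 with the constant W = -3.
S = Q*W  [with Q=-1, W=-3]  = 3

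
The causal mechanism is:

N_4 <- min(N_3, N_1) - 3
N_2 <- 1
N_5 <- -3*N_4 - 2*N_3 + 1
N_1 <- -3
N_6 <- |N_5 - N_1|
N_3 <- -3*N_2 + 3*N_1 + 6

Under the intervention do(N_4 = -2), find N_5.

Intervening sets N_4 = -2 and removes its equation (N_4 <- min(N_3, N_1) - 3).
N_3 = -3*N_2 + 3*N_1 + 6  [with N_2=1, N_1=-3]  = -6
N_5 = -3*N_4 - 2*N_3 + 1  [with N_4=-2, N_3=-6]  = 19

19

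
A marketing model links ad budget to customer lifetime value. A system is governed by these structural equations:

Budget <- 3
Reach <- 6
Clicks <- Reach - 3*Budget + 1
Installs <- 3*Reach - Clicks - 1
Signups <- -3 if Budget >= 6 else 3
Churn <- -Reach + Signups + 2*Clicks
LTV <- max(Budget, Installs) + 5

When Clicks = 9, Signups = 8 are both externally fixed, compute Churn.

Setting Clicks = 9, Signups = 8 by intervention discards those variables' equations.
Churn = -Reach + Signups + 2*Clicks  [with Reach=6, Signups=8, Clicks=9]  = 20

20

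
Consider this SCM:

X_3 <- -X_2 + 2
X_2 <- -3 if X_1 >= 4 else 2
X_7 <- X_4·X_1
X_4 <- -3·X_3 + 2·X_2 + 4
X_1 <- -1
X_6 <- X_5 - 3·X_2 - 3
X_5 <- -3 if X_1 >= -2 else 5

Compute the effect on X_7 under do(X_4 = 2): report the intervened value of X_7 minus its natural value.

6

The intervention breaks the incoming arrows to X_4: X_4 <- -3·X_3 + 2·X_2 + 4 no longer applies, and X_4 = 2.
X_7 = X_4·X_1  [with X_4=2, X_1=-1]  = -2
Without intervention: X_2 = -3 if X_1 >= 4 else 2  [with X_1=-1]  = 2; X_3 = -X_2 + 2  [with X_2=2]  = 0; X_4 = -3·X_3 + 2·X_2 + 4  [with X_3=0, X_2=2]  = 8; X_7 = X_4·X_1  [with X_4=8, X_1=-1]  = -8.
Change = -2 − (-8) = 6.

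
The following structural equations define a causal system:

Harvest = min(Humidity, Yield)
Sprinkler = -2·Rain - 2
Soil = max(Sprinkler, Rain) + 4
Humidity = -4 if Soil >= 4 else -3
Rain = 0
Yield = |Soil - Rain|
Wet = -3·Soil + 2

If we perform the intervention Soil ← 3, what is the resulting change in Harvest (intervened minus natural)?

The intervention breaks the incoming arrows to Soil: Soil = max(Sprinkler, Rain) + 4 no longer applies, and Soil = 3.
Humidity = -4 if Soil >= 4 else -3  [with Soil=3]  = -3
Yield = |Soil - Rain|  [with Soil=3, Rain=0]  = 3
Harvest = min(Humidity, Yield)  [with Humidity=-3, Yield=3]  = -3
Without intervention: Sprinkler = -2·Rain - 2  [with Rain=0]  = -2; Soil = max(Sprinkler, Rain) + 4  [with Sprinkler=-2, Rain=0]  = 4; Humidity = -4 if Soil >= 4 else -3  [with Soil=4]  = -4; Yield = |Soil - Rain|  [with Soil=4, Rain=0]  = 4; Harvest = min(Humidity, Yield)  [with Humidity=-4, Yield=4]  = -4.
Change = -3 − (-4) = 1.

1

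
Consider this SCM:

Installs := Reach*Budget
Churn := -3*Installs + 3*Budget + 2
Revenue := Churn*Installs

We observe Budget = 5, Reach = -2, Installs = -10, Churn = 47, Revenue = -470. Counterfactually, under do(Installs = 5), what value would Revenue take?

do(Installs=5) replaces the equation Installs := Reach*Budget with the constant Installs = 5.
Churn = -3*Installs + 3*Budget + 2  [with Installs=5, Budget=5]  = 2
Revenue = Churn*Installs  [with Churn=2, Installs=5]  = 10

10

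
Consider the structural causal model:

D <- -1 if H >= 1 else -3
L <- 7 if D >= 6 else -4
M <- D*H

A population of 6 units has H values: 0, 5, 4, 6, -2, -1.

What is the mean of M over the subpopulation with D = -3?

Observing D=-3 restricts to units where D's equation naturally yields -3: H ∈ {0, -2, -1}. In that subpopulation M = 0, 6, 3, mean 3.

3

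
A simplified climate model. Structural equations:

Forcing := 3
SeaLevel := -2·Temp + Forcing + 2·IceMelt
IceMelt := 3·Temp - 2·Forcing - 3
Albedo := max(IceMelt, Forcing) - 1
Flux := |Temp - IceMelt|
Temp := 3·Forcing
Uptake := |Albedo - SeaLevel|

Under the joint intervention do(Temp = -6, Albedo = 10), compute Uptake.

49

Setting Temp = -6, Albedo = 10 by intervention discards those variables' equations.
IceMelt = 3·Temp - 2·Forcing - 3  [with Temp=-6, Forcing=3]  = -27
SeaLevel = -2·Temp + Forcing + 2·IceMelt  [with Temp=-6, Forcing=3, IceMelt=-27]  = -39
Uptake = |Albedo - SeaLevel|  [with Albedo=10, SeaLevel=-39]  = 49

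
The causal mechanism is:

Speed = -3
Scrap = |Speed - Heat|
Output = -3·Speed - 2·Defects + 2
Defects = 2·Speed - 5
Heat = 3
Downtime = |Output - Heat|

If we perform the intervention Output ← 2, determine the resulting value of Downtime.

1

The intervention breaks the incoming arrows to Output: Output = -3·Speed - 2·Defects + 2 no longer applies, and Output = 2.
Downtime = |Output - Heat|  [with Output=2, Heat=3]  = 1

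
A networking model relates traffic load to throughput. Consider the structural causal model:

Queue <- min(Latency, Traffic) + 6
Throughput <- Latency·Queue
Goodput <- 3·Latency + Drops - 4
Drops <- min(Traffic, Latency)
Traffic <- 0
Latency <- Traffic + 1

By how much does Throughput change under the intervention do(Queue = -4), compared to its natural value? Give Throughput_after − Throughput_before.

do(Queue=-4) replaces the equation Queue <- min(Latency, Traffic) + 6 with the constant Queue = -4.
Latency = Traffic + 1  [with Traffic=0]  = 1
Throughput = Latency·Queue  [with Latency=1, Queue=-4]  = -4
Without intervention: Latency = Traffic + 1  [with Traffic=0]  = 1; Queue = min(Latency, Traffic) + 6  [with Latency=1, Traffic=0]  = 6; Throughput = Latency·Queue  [with Latency=1, Queue=6]  = 6.
Change = -4 − 6 = -10.

-10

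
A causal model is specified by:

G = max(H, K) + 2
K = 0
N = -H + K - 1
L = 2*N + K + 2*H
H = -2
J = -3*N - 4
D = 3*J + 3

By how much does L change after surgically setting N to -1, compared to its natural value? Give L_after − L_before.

Intervening sets N = -1 and removes its equation (N = -H + K - 1).
L = 2*N + K + 2*H  [with N=-1, K=0, H=-2]  = -6
Without intervention: N = -H + K - 1  [with H=-2, K=0]  = 1; L = 2*N + K + 2*H  [with N=1, K=0, H=-2]  = -2.
Change = -6 − (-2) = -4.

-4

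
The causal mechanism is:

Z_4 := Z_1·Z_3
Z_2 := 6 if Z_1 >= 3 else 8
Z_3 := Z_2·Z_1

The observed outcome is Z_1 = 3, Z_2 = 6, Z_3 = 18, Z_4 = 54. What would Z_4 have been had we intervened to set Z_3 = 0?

The intervention breaks the incoming arrows to Z_3: Z_3 := Z_2·Z_1 no longer applies, and Z_3 = 0.
Z_4 = Z_1·Z_3  [with Z_1=3, Z_3=0]  = 0

0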